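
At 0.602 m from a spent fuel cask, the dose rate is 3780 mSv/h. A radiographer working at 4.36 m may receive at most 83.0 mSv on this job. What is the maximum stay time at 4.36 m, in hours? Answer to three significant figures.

1.15 h

Using I₁d₁² = I₂d₂², rate at 4.36 m:
(0.602/4.36)² = 0.01906, so 3780 × 0.01906 = 72.05 mSv/h.
Stay time = 83.0 mSv ÷ 72.05 mSv/h = 1.152 h.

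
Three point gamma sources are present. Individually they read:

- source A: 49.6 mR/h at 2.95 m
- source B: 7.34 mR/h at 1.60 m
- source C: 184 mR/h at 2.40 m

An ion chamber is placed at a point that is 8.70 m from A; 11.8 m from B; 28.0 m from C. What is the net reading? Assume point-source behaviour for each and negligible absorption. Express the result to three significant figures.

By superposition, sum each source's inverse-square contribution:
A: 49.6 × (2.95/8.70)² = 5.703 mR/h
B: 7.34 × (1.60/11.8)² = 0.1349 mR/h
C: 184 × (2.40/28.0)² = 1.352 mR/h
Total = 5.703 + 0.1349 + 1.352 = 7.190 mR/h.

7.19 mR/h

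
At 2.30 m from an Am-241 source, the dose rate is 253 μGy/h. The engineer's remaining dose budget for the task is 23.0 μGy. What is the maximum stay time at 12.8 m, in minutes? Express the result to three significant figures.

Applying the 1/r² law, rate at 12.8 m:
(2.30/12.8)² = 0.03229, so 253 × 0.03229 = 8.169 μGy/h.
Stay time = 23.0 μGy ÷ 8.169 μGy/h = 2.816 h = 169.0 min.

169 min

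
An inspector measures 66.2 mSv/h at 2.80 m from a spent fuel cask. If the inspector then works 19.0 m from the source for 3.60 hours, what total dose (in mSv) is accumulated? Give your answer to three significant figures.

By the inverse-square law, rate at 19.0 m:
(2.80/19.0)² = 0.02172, so 66.2 × 0.02172 = 1.438 mSv/h.
Dose = rate × time = 1.438 mSv/h × 3.600 h = 5.177 mSv.

5.18 mSv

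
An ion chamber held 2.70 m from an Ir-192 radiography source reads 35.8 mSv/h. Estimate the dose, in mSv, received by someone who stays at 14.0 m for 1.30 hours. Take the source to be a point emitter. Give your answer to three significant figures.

Since intensity falls as 1/r², rate at 14.0 m:
35.8 × (2.70/14.0)² = 35.8 × 0.03719 = 1.331 mSv/h.
Dose = rate × time = 1.331 mSv/h × 1.300 h = 1.730 mSv.

1.73 mSv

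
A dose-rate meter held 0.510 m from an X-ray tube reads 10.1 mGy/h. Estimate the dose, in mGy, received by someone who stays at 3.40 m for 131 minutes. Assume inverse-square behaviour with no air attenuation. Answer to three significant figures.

0.496 mGy

Intensity scales as (d₁/d₂)², so rate at 3.40 m:
(0.510/3.40)² = 0.02250, so 10.1 × 0.02250 = 0.2272 mGy/h.
Dose = rate × time = 0.2272 mGy/h × 2.183 h = 0.4960 mGy.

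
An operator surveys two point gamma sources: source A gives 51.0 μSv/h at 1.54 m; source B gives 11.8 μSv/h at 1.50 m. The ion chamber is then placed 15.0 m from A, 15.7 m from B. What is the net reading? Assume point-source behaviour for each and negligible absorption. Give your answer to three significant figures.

0.645 μSv/h

Each source contributes Iᵢ·(dᵢ/rᵢ)²; contributions add.
A: 51.0 × (1.54/15.0)² = 0.5376 μSv/h
B: 11.8 × (1.50/15.7)² = 0.1077 μSv/h
Total = 0.5376 + 0.1077 = 0.6453 μSv/h.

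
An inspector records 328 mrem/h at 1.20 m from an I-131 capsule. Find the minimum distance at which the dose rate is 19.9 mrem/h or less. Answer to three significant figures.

Since intensity falls as 1/r², d₂ = d₁·√(I₁/I₂).
I₁/I₂ = 328/19.9 = 16.48, so d₂ = 1.20 × √16.48 = 4.871 m.

4.87 m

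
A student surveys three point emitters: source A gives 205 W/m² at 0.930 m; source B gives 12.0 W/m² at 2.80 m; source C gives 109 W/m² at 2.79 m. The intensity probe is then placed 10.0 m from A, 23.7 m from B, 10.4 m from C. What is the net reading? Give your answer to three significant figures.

9.79 W/m²

By superposition, sum each source's inverse-square contribution:
A: 205 × (0.930/10.0)² = 1.773 W/m²
B: 12.0 × (2.80/23.7)² = 0.1675 W/m²
C: 109 × (2.79/10.4)² = 7.845 W/m²
Total = 1.773 + 0.1675 + 7.845 = 9.785 W/m².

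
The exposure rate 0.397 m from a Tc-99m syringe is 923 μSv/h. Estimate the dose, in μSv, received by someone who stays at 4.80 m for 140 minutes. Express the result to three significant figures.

14.7 μSv

Using I₁d₁² = I₂d₂², rate at 4.80 m:
923 × (0.397/4.80)² = 923 × 0.006841 = 6.314 μSv/h.
Dose = rate × time = 6.314 μSv/h × 2.333 h = 14.73 μSv.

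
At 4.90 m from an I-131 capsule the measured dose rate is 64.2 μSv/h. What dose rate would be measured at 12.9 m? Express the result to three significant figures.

9.26 μSv/h

By the inverse-square law, scaling from 4.90 m to 12.9 m:
(4.90/12.9)² = 0.1443, so 64.2 × 0.1443 = 9.264 μSv/h.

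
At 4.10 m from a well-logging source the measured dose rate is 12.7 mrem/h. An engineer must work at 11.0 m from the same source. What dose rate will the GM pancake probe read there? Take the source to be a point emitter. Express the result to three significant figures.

Since intensity falls as 1/r², scaling from 4.10 m to 11.0 m:
(4.10/11.0)² = 0.1389, so 12.7 × 0.1389 = 1.764 mrem/h.

1.76 mrem/h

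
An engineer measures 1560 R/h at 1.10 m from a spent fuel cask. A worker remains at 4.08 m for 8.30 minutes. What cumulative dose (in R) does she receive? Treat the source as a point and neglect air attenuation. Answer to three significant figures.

15.7 R

Using I₁d₁² = I₂d₂², rate at 4.08 m:
(1.10/4.08)² = 0.07269, so 1560 × 0.07269 = 113.4 R/h.
Dose = rate × time = 113.4 R/h × 0.1383 h = 15.68 R.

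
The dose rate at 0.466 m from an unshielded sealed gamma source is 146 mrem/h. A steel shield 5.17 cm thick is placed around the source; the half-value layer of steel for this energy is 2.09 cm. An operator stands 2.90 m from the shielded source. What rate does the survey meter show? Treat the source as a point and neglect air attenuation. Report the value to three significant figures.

Distance alone: 146 × (0.466/2.90)² = 146 × 0.02582 = 3.770 mrem/h.
Shield: 5.17/2.09 = 2.474 half-value layers → attenuation 2^(−2.474) = 0.1800.
Combined: 3.770 × 0.1800 = 0.6786 mrem/h.

0.679 mrem/h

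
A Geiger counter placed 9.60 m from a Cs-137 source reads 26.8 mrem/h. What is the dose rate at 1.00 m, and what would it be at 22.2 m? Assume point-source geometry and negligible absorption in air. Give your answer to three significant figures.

2470 mrem/h; 5.01 mrem/h

Intensity scales as (d₁/d₂)², so
At 1.00 m: 26.8 × (9.60/1.00)² = 26.8 × 92.16 = 2470 mrem/h
At 22.2 m: 2470 × (1.00/22.2)² = 2470 × 0.002029 = 5.012 mrem/h.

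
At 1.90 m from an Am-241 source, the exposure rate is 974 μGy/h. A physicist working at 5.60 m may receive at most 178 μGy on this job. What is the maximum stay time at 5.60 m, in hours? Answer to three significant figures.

1.59 h

Since intensity falls as 1/r², rate at 5.60 m:
974 × (1.90/5.60)² = 974 × 0.1151 = 112.1 μGy/h.
Stay time = 178 μGy ÷ 112.1 μGy/h = 1.588 h.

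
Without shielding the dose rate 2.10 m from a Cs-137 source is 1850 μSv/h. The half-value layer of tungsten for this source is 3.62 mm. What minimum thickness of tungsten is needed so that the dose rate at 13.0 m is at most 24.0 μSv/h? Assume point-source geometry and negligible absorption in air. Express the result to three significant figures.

At 13.0 m, distance alone gives (2.10/13.0)² = 0.02609, so 1850 × 0.02609 = 48.27 μSv/h.
Further attenuation needed: 48.27/24.0 = 2.011.
n = log₂(2.011) = 1.008 half-value layers.
Thickness = 1.008 × 3.62 mm = 3.649 mm.

3.65 mm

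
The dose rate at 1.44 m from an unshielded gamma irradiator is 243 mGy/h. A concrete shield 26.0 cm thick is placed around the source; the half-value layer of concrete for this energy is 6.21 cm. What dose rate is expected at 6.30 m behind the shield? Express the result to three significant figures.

Distance alone: 243 × (1.44/6.30)² = 243 × 0.05224 = 12.69 mGy/h.
Shield: 26.0/6.21 = 4.187 half-value layers → attenuation 2^(−4.187) = 0.05490.
Combined: 12.69 × 0.05490 = 0.6967 mGy/h.

0.697 mGy/h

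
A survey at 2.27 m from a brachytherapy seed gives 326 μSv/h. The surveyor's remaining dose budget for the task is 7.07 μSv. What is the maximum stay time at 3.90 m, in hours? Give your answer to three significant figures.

Since intensity falls as 1/r², rate at 3.90 m:
326 × (2.27/3.90)² = 326 × 0.3388 = 110.4 μSv/h.
Stay time = 7.07 μSv ÷ 110.4 μSv/h = 0.06404 h.

0.0640 h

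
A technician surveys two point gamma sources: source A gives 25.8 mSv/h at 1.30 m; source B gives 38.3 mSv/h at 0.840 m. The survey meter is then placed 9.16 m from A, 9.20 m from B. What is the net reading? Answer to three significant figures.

0.839 mSv/h

Each source contributes Iᵢ·(dᵢ/rᵢ)²; contributions add.
A: 25.8 × (1.30/9.16)² = 0.5197 mSv/h
B: 38.3 × (0.840/9.20)² = 0.3193 mSv/h
Total = 0.5197 + 0.3193 = 0.8390 mSv/h.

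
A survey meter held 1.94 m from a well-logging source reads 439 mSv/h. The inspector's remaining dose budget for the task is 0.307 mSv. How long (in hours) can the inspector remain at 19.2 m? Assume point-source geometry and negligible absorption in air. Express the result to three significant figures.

Intensity scales as (d₁/d₂)², so rate at 19.2 m:
(1.94/19.2)² = 0.01021, so 439 × 0.01021 = 4.482 mSv/h.
Stay time = 0.307 mSv ÷ 4.482 mSv/h = 0.06850 h.

0.0685 h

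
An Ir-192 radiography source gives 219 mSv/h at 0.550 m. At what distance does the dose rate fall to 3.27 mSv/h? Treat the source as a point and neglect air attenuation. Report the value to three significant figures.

4.50 m

Intensity scales as (d₁/d₂)², so d₂ = d₁·√(I₁/I₂).
I₁/I₂ = 219/3.27 = 66.97, so d₂ = 0.550 × √66.97 = 4.501 m.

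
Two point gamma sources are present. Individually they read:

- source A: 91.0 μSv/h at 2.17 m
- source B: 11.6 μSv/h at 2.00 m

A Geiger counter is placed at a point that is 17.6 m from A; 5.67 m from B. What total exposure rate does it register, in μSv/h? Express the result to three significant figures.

By superposition, sum each source's inverse-square contribution:
A: 91.0 × (2.17/17.6)² = 1.383 μSv/h
B: 11.6 × (2.00/5.67)² = 1.443 μSv/h
Total = 1.383 + 1.443 = 2.826 μSv/h.

2.83 μSv/h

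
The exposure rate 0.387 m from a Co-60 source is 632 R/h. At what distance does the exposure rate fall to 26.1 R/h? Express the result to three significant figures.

1.90 m

Applying the 1/r² law, d₂ = d₁·√(I₁/I₂).
I₁/I₂ = 632/26.1 = 24.21, so d₂ = 0.387 × √24.21 = 1.904 m.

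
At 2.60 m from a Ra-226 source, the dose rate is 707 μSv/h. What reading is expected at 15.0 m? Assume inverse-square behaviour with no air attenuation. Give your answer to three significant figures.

21.2 μSv/h

Applying the 1/r² law, the rate at 15.0 m is
707 × (2.60/15.0)² = 707 × 0.03004 = 21.24 μSv/h.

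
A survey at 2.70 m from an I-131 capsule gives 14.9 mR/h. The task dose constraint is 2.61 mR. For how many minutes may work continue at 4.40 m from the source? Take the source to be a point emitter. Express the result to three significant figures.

Using I₁d₁² = I₂d₂², rate at 4.40 m:
14.9 × (2.70/4.40)² = 14.9 × 0.3765 = 5.610 mR/h.
Stay time = 2.61 mR ÷ 5.610 mR/h = 0.4652 h = 27.91 min.

27.9 min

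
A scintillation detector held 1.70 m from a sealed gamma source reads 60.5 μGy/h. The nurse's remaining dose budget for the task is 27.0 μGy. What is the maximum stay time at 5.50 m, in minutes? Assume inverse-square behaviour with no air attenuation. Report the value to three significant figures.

280 min

Using I₁d₁² = I₂d₂², rate at 5.50 m:
60.5 × (1.70/5.50)² = 60.5 × 0.09554 = 5.780 μGy/h.
Stay time = 27.0 μGy ÷ 5.780 μGy/h = 4.671 h = 280.3 min.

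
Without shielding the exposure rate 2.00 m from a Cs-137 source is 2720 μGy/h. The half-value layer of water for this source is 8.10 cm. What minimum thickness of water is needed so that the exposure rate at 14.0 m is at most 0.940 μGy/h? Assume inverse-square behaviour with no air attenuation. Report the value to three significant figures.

47.7 cm

At 14.0 m, distance alone gives (2.00/14.0)² = 0.02041, so 2720 × 0.02041 = 55.52 μGy/h.
Further attenuation needed: 55.52/0.940 = 59.06.
n = log₂(59.06) = 5.884 half-value layers.
Thickness = 5.884 × 8.10 cm = 47.66 cm.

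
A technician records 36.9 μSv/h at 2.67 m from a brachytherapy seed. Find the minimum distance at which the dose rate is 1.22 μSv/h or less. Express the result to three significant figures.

14.7 m

Using I₁d₁² = I₂d₂², d₂ = d₁·√(I₁/I₂).
I₁/I₂ = 36.9/1.22 = 30.25, so d₂ = 2.67 × √30.25 = 14.68 m.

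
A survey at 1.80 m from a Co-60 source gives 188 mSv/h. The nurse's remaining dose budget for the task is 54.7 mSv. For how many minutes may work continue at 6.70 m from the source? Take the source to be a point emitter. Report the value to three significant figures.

242 min

Intensity scales as (d₁/d₂)², so rate at 6.70 m:
(1.80/6.70)² = 0.07218, so 188 × 0.07218 = 13.57 mSv/h.
Stay time = 54.7 mSv ÷ 13.57 mSv/h = 4.031 h = 241.9 min.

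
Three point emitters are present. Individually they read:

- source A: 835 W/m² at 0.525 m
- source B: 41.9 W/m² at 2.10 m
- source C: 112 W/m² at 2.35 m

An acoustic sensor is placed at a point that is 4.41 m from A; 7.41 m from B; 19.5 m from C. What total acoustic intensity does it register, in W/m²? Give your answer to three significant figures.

16.8 W/m²

By superposition, sum each source's inverse-square contribution:
A: 835 × (0.525/4.41)² = 11.83 W/m²
B: 41.9 × (2.10/7.41)² = 3.365 W/m²
C: 112 × (2.35/19.5)² = 1.627 W/m²
Total = 11.83 + 3.365 + 1.627 = 16.82 W/m².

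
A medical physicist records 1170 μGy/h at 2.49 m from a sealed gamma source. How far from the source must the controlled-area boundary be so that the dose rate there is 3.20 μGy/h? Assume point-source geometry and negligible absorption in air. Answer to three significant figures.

47.6 m

Applying the 1/r² law, d₂ = d₁·√(I₁/I₂).
I₁/I₂ = 1170/3.20 = 365.6, so d₂ = 2.49 × √365.6 = 47.61 m.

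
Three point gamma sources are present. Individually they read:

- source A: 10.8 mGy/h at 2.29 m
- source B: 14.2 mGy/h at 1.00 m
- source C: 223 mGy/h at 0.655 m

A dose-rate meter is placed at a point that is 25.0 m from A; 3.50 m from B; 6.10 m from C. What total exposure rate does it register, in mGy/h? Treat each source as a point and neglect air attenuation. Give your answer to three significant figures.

Each source contributes Iᵢ·(dᵢ/rᵢ)²; contributions add.
A: 10.8 × (2.29/25.0)² = 0.09062 mGy/h
B: 14.2 × (1.00/3.50)² = 1.159 mGy/h
C: 223 × (0.655/6.10)² = 2.571 mGy/h
Total = 0.09062 + 1.159 + 2.571 = 3.821 mGy/h.

3.82 mGy/h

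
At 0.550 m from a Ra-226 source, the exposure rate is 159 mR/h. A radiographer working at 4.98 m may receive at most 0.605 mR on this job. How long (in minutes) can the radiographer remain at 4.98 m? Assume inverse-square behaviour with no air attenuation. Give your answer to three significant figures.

Intensity scales as (d₁/d₂)², so rate at 4.98 m:
(0.550/4.98)² = 0.01220, so 159 × 0.01220 = 1.940 mR/h.
Stay time = 0.605 mR ÷ 1.940 mR/h = 0.3119 h = 18.71 min.

18.7 min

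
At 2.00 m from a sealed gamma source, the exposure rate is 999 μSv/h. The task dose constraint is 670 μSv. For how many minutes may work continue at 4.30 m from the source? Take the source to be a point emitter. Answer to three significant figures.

Applying the 1/r² law, rate at 4.30 m:
999 × (2.00/4.30)² = 999 × 0.2163 = 216.1 μSv/h.
Stay time = 670 μSv ÷ 216.1 μSv/h = 3.100 h = 186.0 min.

186 min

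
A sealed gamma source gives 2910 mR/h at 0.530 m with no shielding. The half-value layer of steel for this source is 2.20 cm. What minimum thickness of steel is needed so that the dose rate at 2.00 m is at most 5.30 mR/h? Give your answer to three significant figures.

At 2.00 m, distance alone gives (0.530/2.00)² = 0.07023, so 2910 × 0.07023 = 204.4 mR/h.
Further attenuation needed: 204.4/5.30 = 38.57.
n = log₂(38.57) = 5.269 half-value layers.
Thickness = 5.269 × 2.20 cm = 11.59 cm.

11.6 cm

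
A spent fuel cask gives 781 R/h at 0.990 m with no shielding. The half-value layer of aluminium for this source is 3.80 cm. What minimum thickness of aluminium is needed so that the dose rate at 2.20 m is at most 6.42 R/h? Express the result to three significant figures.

At 2.20 m, distance alone gives (0.990/2.20)² = 0.2025, so 781 × 0.2025 = 158.2 R/h.
Further attenuation needed: 158.2/6.42 = 24.64.
n = log₂(24.64) = 4.623 half-value layers.
Thickness = 4.623 × 3.80 cm = 17.57 cm.

17.6 cm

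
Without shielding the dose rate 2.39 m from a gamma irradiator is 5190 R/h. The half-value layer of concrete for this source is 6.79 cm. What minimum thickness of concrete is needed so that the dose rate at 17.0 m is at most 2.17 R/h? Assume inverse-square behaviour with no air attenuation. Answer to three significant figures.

At 17.0 m, distance alone gives 5190 × (2.39/17.0)² = 5190 × 0.01977 = 102.6 R/h.
Further attenuation needed: 102.6/2.17 = 47.28.
n = log₂(47.28) = 5.563 half-value layers.
Thickness = 5.563 × 6.79 cm = 37.77 cm.

37.8 cm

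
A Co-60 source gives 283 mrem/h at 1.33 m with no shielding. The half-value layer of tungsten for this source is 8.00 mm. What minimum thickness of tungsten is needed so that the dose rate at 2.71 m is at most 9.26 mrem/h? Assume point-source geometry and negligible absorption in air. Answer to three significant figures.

At 2.71 m, distance alone gives (1.33/2.71)² = 0.2409, so 283 × 0.2409 = 68.17 mrem/h.
Further attenuation needed: 68.17/9.26 = 7.362.
n = log₂(7.362) = 2.880 half-value layers.
Thickness = 2.880 × 8.00 mm = 23.04 mm.

23.0 mm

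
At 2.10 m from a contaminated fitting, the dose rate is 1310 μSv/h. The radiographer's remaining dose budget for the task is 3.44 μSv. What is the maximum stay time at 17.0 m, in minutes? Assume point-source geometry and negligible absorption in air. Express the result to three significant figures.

By the inverse-square law, rate at 17.0 m:
1310 × (2.10/17.0)² = 1310 × 0.01526 = 19.99 μSv/h.
Stay time = 3.44 μSv ÷ 19.99 μSv/h = 0.1721 h = 10.33 min.

10.3 min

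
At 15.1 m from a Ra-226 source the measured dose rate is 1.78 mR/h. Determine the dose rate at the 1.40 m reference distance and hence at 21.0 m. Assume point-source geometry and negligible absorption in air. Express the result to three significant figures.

207 mR/h; 0.920 mR/h

Using I₁d₁² = I₂d₂²,
At 1.40 m: 1.78 × (15.1/1.40)² = 1.78 × 116.3 = 207.0 mR/h
At 21.0 m: (1.40/21.0)² = 0.004444, so 207.0 × 0.004444 = 0.9199 mR/h.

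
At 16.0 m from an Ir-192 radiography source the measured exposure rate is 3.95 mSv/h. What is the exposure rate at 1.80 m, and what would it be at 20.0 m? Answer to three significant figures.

312 mSv/h; 2.53 mSv/h

By the inverse-square law,
At 1.80 m: (16.0/1.80)² = 79.01, so 3.95 × 79.01 = 312.1 mSv/h
At 20.0 m: 312.1 × (1.80/20.0)² = 312.1 × 0.008100 = 2.528 mSv/h.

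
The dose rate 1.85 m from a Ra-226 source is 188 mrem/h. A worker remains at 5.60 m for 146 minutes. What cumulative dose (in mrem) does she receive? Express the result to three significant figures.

Applying the 1/r² law, rate at 5.60 m:
188 × (1.85/5.60)² = 188 × 0.1091 = 20.51 mrem/h.
Dose = rate × time = 20.51 mrem/h × 2.433 h = 49.90 mrem.

49.9 mrem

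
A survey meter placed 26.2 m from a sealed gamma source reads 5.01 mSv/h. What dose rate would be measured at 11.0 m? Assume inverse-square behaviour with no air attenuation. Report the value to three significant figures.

Applying the 1/r² law, scaling from 26.2 m to 11.0 m:
5.01 × (26.2/11.0)² = 5.01 × 5.673 = 28.42 mSv/h.

28.4 mSv/h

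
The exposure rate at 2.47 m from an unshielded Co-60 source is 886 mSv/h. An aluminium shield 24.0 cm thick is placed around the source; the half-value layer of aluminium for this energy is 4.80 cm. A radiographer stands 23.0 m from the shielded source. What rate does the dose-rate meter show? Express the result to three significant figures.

0.319 mSv/h

Distance alone: (2.47/23.0)² = 0.01153, so 886 × 0.01153 = 10.22 mSv/h.
Shield: 24.0/4.80 = 5.000 half-value layers → attenuation 2^(−5.000) = 0.03125.
Combined: 10.22 × 0.03125 = 0.3194 mSv/h.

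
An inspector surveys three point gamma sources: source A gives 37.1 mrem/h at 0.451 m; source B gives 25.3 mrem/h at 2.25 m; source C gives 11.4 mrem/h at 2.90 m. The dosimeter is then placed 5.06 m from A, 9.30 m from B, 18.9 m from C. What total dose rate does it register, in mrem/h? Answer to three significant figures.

2.04 mrem/h

By superposition, sum each source's inverse-square contribution:
A: 37.1 × (0.451/5.06)² = 0.2947 mrem/h
B: 25.3 × (2.25/9.30)² = 1.481 mrem/h
C: 11.4 × (2.90/18.9)² = 0.2684 mrem/h
Total = 0.2947 + 1.481 + 0.2684 = 2.044 mrem/h.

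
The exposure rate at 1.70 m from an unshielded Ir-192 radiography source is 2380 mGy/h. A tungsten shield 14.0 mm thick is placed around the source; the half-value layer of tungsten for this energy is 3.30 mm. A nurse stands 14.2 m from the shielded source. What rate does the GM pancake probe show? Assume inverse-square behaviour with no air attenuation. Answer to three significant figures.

Distance alone: (1.70/14.2)² = 0.01433, so 2380 × 0.01433 = 34.11 mGy/h.
Shield: 14.0/3.30 = 4.242 half-value layers → attenuation 2^(−4.242) = 0.05285.
Combined: 34.11 × 0.05285 = 1.803 mGy/h.

1.80 mGy/h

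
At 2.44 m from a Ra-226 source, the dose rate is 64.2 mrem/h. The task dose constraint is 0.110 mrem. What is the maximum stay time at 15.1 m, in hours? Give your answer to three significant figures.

By the inverse-square law, rate at 15.1 m:
64.2 × (2.44/15.1)² = 64.2 × 0.02611 = 1.676 mrem/h.
Stay time = 0.110 mrem ÷ 1.676 mrem/h = 0.06563 h.

0.0656 h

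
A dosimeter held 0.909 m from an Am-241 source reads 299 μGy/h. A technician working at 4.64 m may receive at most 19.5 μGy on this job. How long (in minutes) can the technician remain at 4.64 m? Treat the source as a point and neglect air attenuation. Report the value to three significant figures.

102 min

Applying the 1/r² law, rate at 4.64 m:
(0.909/4.64)² = 0.03838, so 299 × 0.03838 = 11.48 μGy/h.
Stay time = 19.5 μGy ÷ 11.48 μGy/h = 1.699 h = 101.9 min.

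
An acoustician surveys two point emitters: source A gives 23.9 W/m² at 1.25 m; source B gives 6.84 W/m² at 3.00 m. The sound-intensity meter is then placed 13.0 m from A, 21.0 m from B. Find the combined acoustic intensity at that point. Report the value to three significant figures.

By superposition, sum each source's inverse-square contribution:
A: 23.9 × (1.25/13.0)² = 0.2210 W/m²
B: 6.84 × (3.00/21.0)² = 0.1396 W/m²
Total = 0.2210 + 0.1396 = 0.3606 W/m².

0.361 W/m²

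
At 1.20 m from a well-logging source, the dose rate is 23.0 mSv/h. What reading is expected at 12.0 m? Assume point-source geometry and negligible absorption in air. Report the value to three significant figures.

0.230 mSv/h

By the inverse-square law, the rate at 12.0 m is
23.0 × (1.20/12.0)² = 23.0 × 0.01000 = 0.2300 mSv/h.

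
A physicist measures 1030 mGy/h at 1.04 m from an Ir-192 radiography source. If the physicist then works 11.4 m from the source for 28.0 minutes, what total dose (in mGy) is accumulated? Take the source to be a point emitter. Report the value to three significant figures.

4.00 mGy

Using I₁d₁² = I₂d₂², rate at 11.4 m:
1030 × (1.04/11.4)² = 1030 × 0.008323 = 8.573 mGy/h.
Dose = rate × time = 8.573 mGy/h × 0.4667 h = 4.001 mGy.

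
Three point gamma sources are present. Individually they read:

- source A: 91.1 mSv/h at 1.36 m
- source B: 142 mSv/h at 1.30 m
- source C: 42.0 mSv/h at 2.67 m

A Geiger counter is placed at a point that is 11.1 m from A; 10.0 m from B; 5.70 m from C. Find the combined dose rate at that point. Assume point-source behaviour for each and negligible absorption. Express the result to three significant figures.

13.0 mSv/h

By superposition, sum each source's inverse-square contribution:
A: 91.1 × (1.36/11.1)² = 1.368 mSv/h
B: 142 × (1.30/10.0)² = 2.400 mSv/h
C: 42.0 × (2.67/5.70)² = 9.216 mSv/h
Total = 1.368 + 2.400 + 9.216 = 12.98 mSv/h.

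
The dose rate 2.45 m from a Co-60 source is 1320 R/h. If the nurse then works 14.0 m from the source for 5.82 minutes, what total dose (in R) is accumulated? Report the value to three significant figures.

3.92 R

Applying the 1/r² law, rate at 14.0 m:
1320 × (2.45/14.0)² = 1320 × 0.03063 = 40.43 R/h.
Dose = rate × time = 40.43 R/h × 0.09700 h = 3.922 R.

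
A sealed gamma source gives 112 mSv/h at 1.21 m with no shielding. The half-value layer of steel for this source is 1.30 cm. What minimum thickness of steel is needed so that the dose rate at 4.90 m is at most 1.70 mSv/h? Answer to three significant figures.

2.61 cm

At 4.90 m, distance alone gives 112 × (1.21/4.90)² = 112 × 0.06098 = 6.830 mSv/h.
Further attenuation needed: 6.830/1.70 = 4.018.
n = log₂(4.018) = 2.006 half-value layers.
Thickness = 2.006 × 1.30 cm = 2.608 cm.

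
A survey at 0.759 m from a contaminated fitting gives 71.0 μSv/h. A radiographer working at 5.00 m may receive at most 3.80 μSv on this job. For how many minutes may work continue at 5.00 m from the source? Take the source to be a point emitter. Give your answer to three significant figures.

By the inverse-square law, rate at 5.00 m:
71.0 × (0.759/5.00)² = 71.0 × 0.02304 = 1.636 μSv/h.
Stay time = 3.80 μSv ÷ 1.636 μSv/h = 2.323 h = 139.4 min.

139 min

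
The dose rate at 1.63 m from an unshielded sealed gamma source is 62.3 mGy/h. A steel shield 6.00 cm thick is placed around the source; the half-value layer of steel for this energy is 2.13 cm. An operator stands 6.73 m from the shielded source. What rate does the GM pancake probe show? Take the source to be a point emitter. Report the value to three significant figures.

Distance alone: 62.3 × (1.63/6.73)² = 62.3 × 0.05866 = 3.655 mGy/h.
Shield: 6.00/2.13 = 2.817 half-value layers → attenuation 2^(−2.817) = 0.1419.
Combined: 3.655 × 0.1419 = 0.5186 mGy/h.

0.519 mGy/h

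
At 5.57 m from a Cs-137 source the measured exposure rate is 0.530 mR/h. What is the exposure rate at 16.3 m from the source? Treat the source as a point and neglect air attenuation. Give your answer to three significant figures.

0.0619 mR/h

Using I₁d₁² = I₂d₂², scaling from 5.57 m to 16.3 m:
0.530 × (5.57/16.3)² = 0.530 × 0.1168 = 0.06190 mR/h.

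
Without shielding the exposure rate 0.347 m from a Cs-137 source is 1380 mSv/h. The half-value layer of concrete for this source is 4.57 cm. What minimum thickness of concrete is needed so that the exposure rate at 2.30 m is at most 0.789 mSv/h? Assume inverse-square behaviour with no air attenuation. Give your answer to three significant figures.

24.3 cm

At 2.30 m, distance alone gives 1380 × (0.347/2.30)² = 1380 × 0.02276 = 31.41 mSv/h.
Further attenuation needed: 31.41/0.789 = 39.81.
n = log₂(39.81) = 5.315 half-value layers.
Thickness = 5.315 × 4.57 cm = 24.29 cm.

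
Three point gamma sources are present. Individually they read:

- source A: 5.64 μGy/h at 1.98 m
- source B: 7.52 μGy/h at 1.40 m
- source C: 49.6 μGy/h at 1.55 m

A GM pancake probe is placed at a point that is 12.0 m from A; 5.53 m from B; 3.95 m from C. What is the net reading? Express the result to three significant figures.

By superposition, sum each source's inverse-square contribution:
A: 5.64 × (1.98/12.0)² = 0.1535 μGy/h
B: 7.52 × (1.40/5.53)² = 0.4820 μGy/h
C: 49.6 × (1.55/3.95)² = 7.637 μGy/h
Total = 0.1535 + 0.4820 + 7.637 = 8.272 μGy/h.

8.27 μGy/h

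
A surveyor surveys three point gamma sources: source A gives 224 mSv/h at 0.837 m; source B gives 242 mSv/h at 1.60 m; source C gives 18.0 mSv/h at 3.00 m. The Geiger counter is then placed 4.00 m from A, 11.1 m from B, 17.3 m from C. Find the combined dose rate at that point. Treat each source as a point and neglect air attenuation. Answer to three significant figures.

By superposition, sum each source's inverse-square contribution:
A: 224 × (0.837/4.00)² = 9.808 mSv/h
B: 242 × (1.60/11.1)² = 5.028 mSv/h
C: 18.0 × (3.00/17.3)² = 0.5413 mSv/h
Total = 9.808 + 5.028 + 0.5413 = 15.38 mSv/h.

15.4 mSv/h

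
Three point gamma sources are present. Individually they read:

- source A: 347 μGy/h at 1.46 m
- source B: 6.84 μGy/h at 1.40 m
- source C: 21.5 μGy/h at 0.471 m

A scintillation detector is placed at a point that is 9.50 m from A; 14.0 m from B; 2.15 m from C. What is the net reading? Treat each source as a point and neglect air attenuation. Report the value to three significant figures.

By superposition, sum each source's inverse-square contribution:
A: 347 × (1.46/9.50)² = 8.196 μGy/h
B: 6.84 × (1.40/14.0)² = 0.06840 μGy/h
C: 21.5 × (0.471/2.15)² = 1.032 μGy/h
Total = 8.196 + 0.06840 + 1.032 = 9.296 μGy/h.

9.30 μGy/h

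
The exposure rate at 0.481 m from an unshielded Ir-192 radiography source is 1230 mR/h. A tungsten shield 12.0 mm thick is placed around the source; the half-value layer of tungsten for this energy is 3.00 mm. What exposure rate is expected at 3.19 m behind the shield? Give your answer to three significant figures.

Distance alone: 1230 × (0.481/3.19)² = 1230 × 0.02274 = 27.97 mR/h.
Shield: 12.0/3.00 = 4.000 half-value layers → attenuation 2^(−4.000) = 0.06250.
Combined: 27.97 × 0.06250 = 1.748 mR/h.

1.75 mR/h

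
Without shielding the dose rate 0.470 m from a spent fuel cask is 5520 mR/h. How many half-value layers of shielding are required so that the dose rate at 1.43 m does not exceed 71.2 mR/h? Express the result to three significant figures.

At 1.43 m, distance alone gives 5520 × (0.470/1.43)² = 5520 × 0.1080 = 596.2 mR/h.
Further attenuation needed: 596.2/71.2 = 8.374.
n = log₂(8.374) = 3.066 half-value layers.

3.07 half-value layers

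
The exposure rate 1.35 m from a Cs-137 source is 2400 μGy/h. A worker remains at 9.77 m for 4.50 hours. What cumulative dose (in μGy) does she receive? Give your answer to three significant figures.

206 μGy

By the inverse-square law, rate at 9.77 m:
2400 × (1.35/9.77)² = 2400 × 0.01909 = 45.82 μGy/h.
Dose = rate × time = 45.82 μGy/h × 4.500 h = 206.2 μGy.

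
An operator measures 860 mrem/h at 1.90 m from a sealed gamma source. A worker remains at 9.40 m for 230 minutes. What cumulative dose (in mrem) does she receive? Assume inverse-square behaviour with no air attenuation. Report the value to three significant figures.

135 mrem

Intensity scales as (d₁/d₂)², so rate at 9.40 m:
860 × (1.90/9.40)² = 860 × 0.04086 = 35.14 mrem/h.
Dose = rate × time = 35.14 mrem/h × 3.833 h = 134.7 mrem.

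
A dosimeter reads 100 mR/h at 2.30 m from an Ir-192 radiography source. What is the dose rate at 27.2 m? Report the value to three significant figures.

Using I₁d₁² = I₂d₂², the rate at 27.2 m is
100 × (2.30/27.2)² = 100 × 0.007150 = 0.7150 mR/h.

0.715 mR/h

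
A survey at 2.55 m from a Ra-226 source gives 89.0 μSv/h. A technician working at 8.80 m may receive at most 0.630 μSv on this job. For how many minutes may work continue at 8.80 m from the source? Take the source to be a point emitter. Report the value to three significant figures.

Intensity scales as (d₁/d₂)², so rate at 8.80 m:
(2.55/8.80)² = 0.08397, so 89.0 × 0.08397 = 7.473 μSv/h.
Stay time = 0.630 μSv ÷ 7.473 μSv/h = 0.08430 h = 5.058 min.

5.06 min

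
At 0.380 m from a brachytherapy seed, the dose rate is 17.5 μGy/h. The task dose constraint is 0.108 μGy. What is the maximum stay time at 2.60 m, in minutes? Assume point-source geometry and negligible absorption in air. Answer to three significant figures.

17.3 min

Intensity scales as (d₁/d₂)², so rate at 2.60 m:
17.5 × (0.380/2.60)² = 17.5 × 0.02136 = 0.3738 μGy/h.
Stay time = 0.108 μGy ÷ 0.3738 μGy/h = 0.2889 h = 17.33 min.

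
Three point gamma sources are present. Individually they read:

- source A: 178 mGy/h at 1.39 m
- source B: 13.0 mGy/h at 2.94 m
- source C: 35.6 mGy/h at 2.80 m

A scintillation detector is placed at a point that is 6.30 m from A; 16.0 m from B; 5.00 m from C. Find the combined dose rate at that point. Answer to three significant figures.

By superposition, sum each source's inverse-square contribution:
A: 178 × (1.39/6.30)² = 8.665 mGy/h
B: 13.0 × (2.94/16.0)² = 0.4389 mGy/h
C: 35.6 × (2.80/5.00)² = 11.16 mGy/h
Total = 8.665 + 0.4389 + 11.16 = 20.26 mGy/h.

20.3 mGy/h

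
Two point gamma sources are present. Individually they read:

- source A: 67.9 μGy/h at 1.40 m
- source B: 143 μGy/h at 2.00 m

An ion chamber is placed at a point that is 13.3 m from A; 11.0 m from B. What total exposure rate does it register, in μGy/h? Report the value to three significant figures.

Each source contributes Iᵢ·(dᵢ/rᵢ)²; contributions add.
A: 67.9 × (1.40/13.3)² = 0.7524 μGy/h
B: 143 × (2.00/11.0)² = 4.727 μGy/h
Total = 0.7524 + 4.727 = 5.479 μGy/h.

5.48 μGy/h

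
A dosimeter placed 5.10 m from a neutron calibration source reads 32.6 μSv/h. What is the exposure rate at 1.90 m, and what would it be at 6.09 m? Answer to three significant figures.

235 μSv/h; 22.9 μSv/h

By the inverse-square law,
At 1.90 m: 32.6 × (5.10/1.90)² = 32.6 × 7.205 = 234.9 μSv/h
At 6.09 m: (1.90/6.09)² = 0.09734, so 234.9 × 0.09734 = 22.87 μSv/h.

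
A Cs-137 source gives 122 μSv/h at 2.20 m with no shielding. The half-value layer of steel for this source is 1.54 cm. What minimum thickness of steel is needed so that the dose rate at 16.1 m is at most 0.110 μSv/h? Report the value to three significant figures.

6.73 cm

At 16.1 m, distance alone gives 122 × (2.20/16.1)² = 122 × 0.01867 = 2.278 μSv/h.
Further attenuation needed: 2.278/0.110 = 20.71.
n = log₂(20.71) = 4.372 half-value layers.
Thickness = 4.372 × 1.54 cm = 6.733 cm.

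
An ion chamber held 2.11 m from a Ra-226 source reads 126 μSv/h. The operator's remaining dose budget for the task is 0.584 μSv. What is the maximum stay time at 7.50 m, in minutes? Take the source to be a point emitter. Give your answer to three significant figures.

Using I₁d₁² = I₂d₂², rate at 7.50 m:
(2.11/7.50)² = 0.07915, so 126 × 0.07915 = 9.973 μSv/h.
Stay time = 0.584 μSv ÷ 9.973 μSv/h = 0.05856 h = 3.514 min.

3.51 min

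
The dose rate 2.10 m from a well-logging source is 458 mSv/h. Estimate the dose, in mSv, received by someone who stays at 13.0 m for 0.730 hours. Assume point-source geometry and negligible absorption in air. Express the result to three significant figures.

8.72 mSv

Since intensity falls as 1/r², rate at 13.0 m:
458 × (2.10/13.0)² = 458 × 0.02609 = 11.95 mSv/h.
Dose = rate × time = 11.95 mSv/h × 0.7300 h = 8.723 mSv.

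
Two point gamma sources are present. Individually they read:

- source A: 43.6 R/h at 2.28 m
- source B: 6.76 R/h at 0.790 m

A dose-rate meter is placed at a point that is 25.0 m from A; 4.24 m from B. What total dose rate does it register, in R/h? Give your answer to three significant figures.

0.597 R/h

By superposition, sum each source's inverse-square contribution:
A: 43.6 × (2.28/25.0)² = 0.3626 R/h
B: 6.76 × (0.790/4.24)² = 0.2347 R/h
Total = 0.3626 + 0.2347 = 0.5973 R/h.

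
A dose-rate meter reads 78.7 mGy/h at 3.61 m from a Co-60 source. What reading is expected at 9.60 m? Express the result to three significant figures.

11.1 mGy/h

Using I₁d₁² = I₂d₂², the rate at 9.60 m is
78.7 × (3.61/9.60)² = 78.7 × 0.1414 = 11.13 mGy/h.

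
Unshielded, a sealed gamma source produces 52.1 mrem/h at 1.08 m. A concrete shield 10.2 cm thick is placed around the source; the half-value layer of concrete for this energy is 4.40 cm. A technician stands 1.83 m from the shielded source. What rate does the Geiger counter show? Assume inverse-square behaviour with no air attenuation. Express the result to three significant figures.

3.64 mrem/h

Distance alone: 52.1 × (1.08/1.83)² = 52.1 × 0.3483 = 18.15 mrem/h.
Shield: 10.2/4.40 = 2.318 half-value layers → attenuation 2^(−2.318) = 0.2005.
Combined: 18.15 × 0.2005 = 3.639 mrem/h.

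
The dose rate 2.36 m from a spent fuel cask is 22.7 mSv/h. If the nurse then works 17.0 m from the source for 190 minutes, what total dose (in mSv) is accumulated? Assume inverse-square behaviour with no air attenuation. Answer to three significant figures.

Applying the 1/r² law, rate at 17.0 m:
(2.36/17.0)² = 0.01927, so 22.7 × 0.01927 = 0.4374 mSv/h.
Dose = rate × time = 0.4374 mSv/h × 3.167 h = 1.385 mSv.

1.39 mSv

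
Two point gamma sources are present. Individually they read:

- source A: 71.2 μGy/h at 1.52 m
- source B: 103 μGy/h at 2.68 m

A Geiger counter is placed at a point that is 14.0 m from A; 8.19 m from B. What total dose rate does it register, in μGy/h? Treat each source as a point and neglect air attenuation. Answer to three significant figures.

11.9 μGy/h

Each source contributes Iᵢ·(dᵢ/rᵢ)²; contributions add.
A: 71.2 × (1.52/14.0)² = 0.8393 μGy/h
B: 103 × (2.68/8.19)² = 11.03 μGy/h
Total = 0.8393 + 11.03 = 11.87 μGy/h.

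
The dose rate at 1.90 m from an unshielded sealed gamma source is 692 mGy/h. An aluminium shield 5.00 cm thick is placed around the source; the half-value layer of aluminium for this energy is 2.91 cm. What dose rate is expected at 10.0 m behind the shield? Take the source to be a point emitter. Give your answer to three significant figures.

Distance alone: 692 × (1.90/10.0)² = 692 × 0.03610 = 24.98 mGy/h.
Shield: 5.00/2.91 = 1.718 half-value layers → attenuation 2^(−1.718) = 0.3040.
Combined: 24.98 × 0.3040 = 7.594 mGy/h.

7.59 mGy/h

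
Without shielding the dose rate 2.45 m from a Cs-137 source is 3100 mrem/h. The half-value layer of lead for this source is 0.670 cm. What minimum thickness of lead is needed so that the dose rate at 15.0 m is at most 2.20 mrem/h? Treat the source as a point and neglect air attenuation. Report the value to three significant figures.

3.51 cm

At 15.0 m, distance alone gives 3100 × (2.45/15.0)² = 3100 × 0.02668 = 82.71 mrem/h.
Further attenuation needed: 82.71/2.20 = 37.60.
n = log₂(37.60) = 5.233 half-value layers.
Thickness = 5.233 × 0.670 cm = 3.506 cm.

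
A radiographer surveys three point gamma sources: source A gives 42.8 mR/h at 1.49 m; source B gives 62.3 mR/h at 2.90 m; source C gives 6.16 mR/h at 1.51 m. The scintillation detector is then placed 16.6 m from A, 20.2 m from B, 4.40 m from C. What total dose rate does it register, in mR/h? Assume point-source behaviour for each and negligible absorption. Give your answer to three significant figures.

2.35 mR/h

Each source contributes Iᵢ·(dᵢ/rᵢ)²; contributions add.
A: 42.8 × (1.49/16.6)² = 0.3448 mR/h
B: 62.3 × (2.90/20.2)² = 1.284 mR/h
C: 6.16 × (1.51/4.40)² = 0.7255 mR/h
Total = 0.3448 + 1.284 + 0.7255 = 2.354 mR/h.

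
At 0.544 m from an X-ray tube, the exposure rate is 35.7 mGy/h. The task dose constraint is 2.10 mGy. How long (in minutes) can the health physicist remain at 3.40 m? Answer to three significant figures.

Applying the 1/r² law, rate at 3.40 m:
(0.544/3.40)² = 0.02560, so 35.7 × 0.02560 = 0.9139 mGy/h.
Stay time = 2.10 mGy ÷ 0.9139 mGy/h = 2.298 h = 137.9 min.

138 min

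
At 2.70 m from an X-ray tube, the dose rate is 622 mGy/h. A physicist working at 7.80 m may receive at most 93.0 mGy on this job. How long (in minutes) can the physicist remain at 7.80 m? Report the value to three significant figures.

Intensity scales as (d₁/d₂)², so rate at 7.80 m:
(2.70/7.80)² = 0.1198, so 622 × 0.1198 = 74.52 mGy/h.
Stay time = 93.0 mGy ÷ 74.52 mGy/h = 1.248 h = 74.88 min.

74.9 min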